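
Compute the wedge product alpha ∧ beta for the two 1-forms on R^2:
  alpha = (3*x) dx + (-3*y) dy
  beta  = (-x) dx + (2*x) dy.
alpha ∧ beta = (3*x*(2*x - y)) dx ∧ dy

Distribute the wedge, using dx_i ∧ dx_j = -dx_j ∧ dx_i and dx_i ∧ dx_i = 0. For each pair (i, j) with i < j, the coefficient of dx_i ∧ dx_j in alpha ∧ beta is (alpha_i * beta_j - alpha_j * beta_i). Collecting: alpha ∧ beta = (3*x*(2*x - y)) dx ∧ dy.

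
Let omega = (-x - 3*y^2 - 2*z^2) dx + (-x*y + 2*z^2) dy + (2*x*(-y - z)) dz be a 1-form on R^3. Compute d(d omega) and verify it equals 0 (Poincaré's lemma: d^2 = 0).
d(d omega) = 0

Step 1: d omega = sum_{i<j} (∂f_j/∂x_i - ∂f_i/∂x_j) dx_i ∧ dx_j:
  coeff of dx ∧ dy: 5*y
  coeff of dx ∧ dz: -2*y + 2*z
  coeff of dy ∧ dz: -2*x - 4*z
Step 2: Apply d again to each 2-form coefficient. The only possible 3-form in R^3 is dx ∧ dy ∧ dz, with coefficient
  ∂(coeff of dy∧dz)/∂x - ∂(coeff of dx∧dz)/∂y + ∂(coeff of dx∧dy)/∂z
  = ∂/∂x (-2*x - 4*z) - ∂/∂y (-2*y + 2*z) + ∂/∂z (5*y).
Each of these terms simplifies to sums of mixed partials that cancel in pairs. The result is 0 (by equality of mixed partials for smooth functions — Schwarz / Clairaut).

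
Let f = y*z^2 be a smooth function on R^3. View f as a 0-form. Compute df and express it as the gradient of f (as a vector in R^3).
df = (0) dx + (z^2) dy + (2*y*z) dz; grad f = (0, z^2, 2*y*z)

For a 0-form f, d f = (∂f/∂x) dx + (∂f/∂y) dy + (∂f/∂z) dz. The components of the vector representation are exactly the entries of grad f in Cartesian coordinates:
  ∂f/∂x = 0
  ∂f/∂y = z^2
  ∂f/∂z = 2*y*z.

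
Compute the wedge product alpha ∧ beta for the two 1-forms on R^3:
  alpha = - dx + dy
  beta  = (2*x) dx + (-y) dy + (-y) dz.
alpha ∧ beta = (-2*x + y) dx ∧ dy + (y) dx ∧ dz + (-y) dy ∧ dz

Distribute the wedge, using dx_i ∧ dx_j = -dx_j ∧ dx_i and dx_i ∧ dx_i = 0. For each pair (i, j) with i < j, the coefficient of dx_i ∧ dx_j in alpha ∧ beta is (alpha_i * beta_j - alpha_j * beta_i). Collecting: alpha ∧ beta = (-2*x + y) dx ∧ dy + (y) dx ∧ dz + (-y) dy ∧ dz.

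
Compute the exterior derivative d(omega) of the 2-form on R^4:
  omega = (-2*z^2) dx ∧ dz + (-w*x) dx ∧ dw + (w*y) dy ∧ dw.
d(omega) = 0

For a 2-form omega = sum_{i<j} g_{ij} dx_i ∧ dx_j, the exterior derivative is
  d(omega) = sum_{i<j} d(g_{ij}) ∧ dx_i ∧ dx_j = sum_{i<j, k} (∂g_{ij}/∂x_k) dx_k ∧ dx_i ∧ dx_j.
Expand each term, using dx_k ∧ dx_i ∧ dx_j = sgn(permutation) dx_{(a)} ∧ dx_{(b)} ∧ dx_{(c)} with (a < b < c) sorted:

Collecting like 3-forms: d(omega) = 0.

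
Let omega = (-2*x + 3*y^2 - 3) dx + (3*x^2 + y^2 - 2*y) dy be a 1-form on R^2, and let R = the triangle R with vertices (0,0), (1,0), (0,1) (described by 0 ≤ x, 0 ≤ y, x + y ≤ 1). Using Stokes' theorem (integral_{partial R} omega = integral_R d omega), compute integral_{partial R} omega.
integral_(partial R) omega = 0

Stokes: integral_partial_R omega = integral_R d omega with d omega = (∂Q/∂x - ∂P/∂y) dx ∧ dy.
  ∂Q/∂x = 6*x
  ∂P/∂y = 6*y
  integrand = ∂Q/∂x - ∂P/∂y = 6*x - 6*y.
Integrating over R: integral_0^1 integral_0^{1-x} (6*x - 6*y) dy dx = 0.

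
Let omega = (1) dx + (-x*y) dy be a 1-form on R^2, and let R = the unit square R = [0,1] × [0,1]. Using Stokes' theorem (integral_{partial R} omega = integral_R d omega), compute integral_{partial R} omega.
integral_(partial R) omega = -1/2

Stokes: integral_partial_R omega = integral_R d omega with d omega = (∂Q/∂x - ∂P/∂y) dx ∧ dy.
  ∂Q/∂x = -y
  ∂P/∂y = 0
  integrand = ∂Q/∂x - ∂P/∂y = -y.
Integrating over R: integral_0^1 integral_0^1 (-y) dx dy = -1/2.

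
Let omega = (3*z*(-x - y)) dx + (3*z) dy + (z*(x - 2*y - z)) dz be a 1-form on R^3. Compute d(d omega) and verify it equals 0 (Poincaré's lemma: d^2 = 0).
d(d omega) = 0

Step 1: d omega = sum_{i<j} (∂f_j/∂x_i - ∂f_i/∂x_j) dx_i ∧ dx_j:
  coeff of dx ∧ dy: 3*z
  coeff of dx ∧ dz: 3*x + 3*y + z
  coeff of dy ∧ dz: -2*z - 3
Step 2: Apply d again to each 2-form coefficient. The only possible 3-form in R^3 is dx ∧ dy ∧ dz, with coefficient
  ∂(coeff of dy∧dz)/∂x - ∂(coeff of dx∧dz)/∂y + ∂(coeff of dx∧dy)/∂z
  = ∂/∂x (-2*z - 3) - ∂/∂y (3*x + 3*y + z) + ∂/∂z (3*z).
Each of these terms simplifies to sums of mixed partials that cancel in pairs. The result is 0 (by equality of mixed partials for smooth functions — Schwarz / Clairaut).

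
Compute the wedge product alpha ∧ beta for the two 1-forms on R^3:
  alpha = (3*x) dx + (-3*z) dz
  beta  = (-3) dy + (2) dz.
alpha ∧ beta = (-9*x) dx ∧ dy + (6*x) dx ∧ dz + (-9*z) dy ∧ dz

Distribute the wedge, using dx_i ∧ dx_j = -dx_j ∧ dx_i and dx_i ∧ dx_i = 0. For each pair (i, j) with i < j, the coefficient of dx_i ∧ dx_j in alpha ∧ beta is (alpha_i * beta_j - alpha_j * beta_i). Collecting: alpha ∧ beta = (-9*x) dx ∧ dy + (6*x) dx ∧ dz + (-9*z) dy ∧ dz.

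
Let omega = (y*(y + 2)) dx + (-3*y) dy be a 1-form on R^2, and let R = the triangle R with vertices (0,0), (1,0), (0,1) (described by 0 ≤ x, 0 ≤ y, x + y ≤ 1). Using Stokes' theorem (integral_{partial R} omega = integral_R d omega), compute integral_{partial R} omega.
integral_(partial R) omega = -4/3

Stokes: integral_partial_R omega = integral_R d omega with d omega = (∂Q/∂x - ∂P/∂y) dx ∧ dy.
  ∂Q/∂x = 0
  ∂P/∂y = 2*y + 2
  integrand = ∂Q/∂x - ∂P/∂y = -2*y - 2.
Integrating over R: integral_0^1 integral_0^{1-x} (-2*y - 2) dy dx = -4/3.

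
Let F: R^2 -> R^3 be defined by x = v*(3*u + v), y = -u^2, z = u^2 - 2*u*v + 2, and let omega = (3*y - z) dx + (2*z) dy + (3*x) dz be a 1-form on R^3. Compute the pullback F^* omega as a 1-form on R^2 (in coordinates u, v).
F^* omega = (-4*u^3 + 14*u^2*v - 6*u*v^2 - 8*u - 6*v^3 - 6*v) du + (-12*u^3 - 20*u^2*v - 2*u*v^2 - 6*u - 4*v) dv

Using F^*(f dg) = (f ∘ F) d(g ∘ F), substitute each coordinate x_i by F_i(u, v) in f_i, and replace dx_i by d F_i = (∂F_i/∂u) du + (∂F_i/∂v) dv.
  For the x component: f_1(F) = -4*u^2 + 2*u*v - 2; d F_1 = (3*v) du + (3*u + 2*v) dv
  For the y component: f_2(F) = 2*u^2 - 4*u*v + 4; d F_2 = (-2*u) du + (0) dv
  For the z component: f_3(F) = 3*v*(3*u + v); d F_3 = (2*u - 2*v) du + (-2*u) dv
Combining and collecting du, dv coefficients:
  coeff of du: -4*u^3 + 14*u^2*v - 6*u*v^2 - 8*u - 6*v^3 - 6*v
  coeff of dv: -12*u^3 - 20*u^2*v - 2*u*v^2 - 6*u - 4*v
F^* omega = (-4*u^3 + 14*u^2*v - 6*u*v^2 - 8*u - 6*v^3 - 6*v) du + (-12*u^3 - 20*u^2*v - 2*u*v^2 - 6*u - 4*v) dv.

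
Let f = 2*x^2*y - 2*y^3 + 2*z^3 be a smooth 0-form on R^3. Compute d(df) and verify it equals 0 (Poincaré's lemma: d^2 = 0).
d(df) = 0

Step 1: df = sum_i (∂f/∂x_i) dx_i = (4*x*y) dx + (2*x^2 - 6*y^2) dy + (6*z^2) dz.
Step 2: Apply d again. Using the 1-form formula, the coefficient of dx ∧ dy in d(df) is ∂^2 f/∂x ∂y - ∂^2 f/∂y ∂x = (4*x) - (4*x) = 0 (equality of mixed partials for smooth f).
Similarly for dx ∧ dz and dy ∧ dz — all coefficients vanish. So d(df) = 0.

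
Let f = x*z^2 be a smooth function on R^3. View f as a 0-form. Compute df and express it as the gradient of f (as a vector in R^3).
df = (z^2) dx + (0) dy + (2*x*z) dz; grad f = (z^2, 0, 2*x*z)

For a 0-form f, d f = (∂f/∂x) dx + (∂f/∂y) dy + (∂f/∂z) dz. The components of the vector representation are exactly the entries of grad f in Cartesian coordinates:
  ∂f/∂x = z^2
  ∂f/∂y = 0
  ∂f/∂z = 2*x*z.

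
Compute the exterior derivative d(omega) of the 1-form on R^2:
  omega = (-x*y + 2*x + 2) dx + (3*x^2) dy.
d(omega) = (7*x) dx ∧ dy

For a 1-form omega = sum_i f_i dx_i, the exterior derivative is
  d(omega) = sum_{i < j} (∂f_j/∂x_i - ∂f_i/∂x_j) dx_i ∧ dx_j.
  coefficient of dx ∧ dy: ∂f_2/∂x - ∂f_1/∂y = ∂(3*x^2)/∂x - ∂(-x*y + 2*x + 2)/∂y = 7*x
Assembling: d(omega) = (7*x) dx ∧ dy.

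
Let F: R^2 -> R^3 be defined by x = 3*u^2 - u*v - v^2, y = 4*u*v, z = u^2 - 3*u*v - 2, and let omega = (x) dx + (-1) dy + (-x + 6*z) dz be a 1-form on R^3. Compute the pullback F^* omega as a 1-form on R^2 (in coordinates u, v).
F^* omega = (24*u^3 - 52*u^2*v + 48*u*v^2 - 24*u - 2*v^3 + 32*v) du + (-12*u^3 + 46*u^2*v + 32*u + 2*v^3) dv

Using F^*(f dg) = (f ∘ F) d(g ∘ F), substitute each coordinate x_i by F_i(u, v) in f_i, and replace dx_i by d F_i = (∂F_i/∂u) du + (∂F_i/∂v) dv.
  For the x component: f_1(F) = 3*u^2 - u*v - v^2; d F_1 = (6*u - v) du + (-u - 2*v) dv
  For the y component: f_2(F) = -1; d F_2 = (4*v) du + (4*u) dv
  For the z component: f_3(F) = 3*u^2 - 17*u*v + v^2 - 12; d F_3 = (2*u - 3*v) du + (-3*u) dv
Combining and collecting du, dv coefficients:
  coeff of du: 24*u^3 - 52*u^2*v + 48*u*v^2 - 24*u - 2*v^3 + 32*v
  coeff of dv: -12*u^3 + 46*u^2*v + 32*u + 2*v^3
F^* omega = (24*u^3 - 52*u^2*v + 48*u*v^2 - 24*u - 2*v^3 + 32*v) du + (-12*u^3 + 46*u^2*v + 32*u + 2*v^3) dv.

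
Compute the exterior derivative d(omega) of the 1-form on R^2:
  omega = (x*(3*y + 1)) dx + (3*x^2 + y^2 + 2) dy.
d(omega) = (3*x) dx ∧ dy

For a 1-form omega = sum_i f_i dx_i, the exterior derivative is
  d(omega) = sum_{i < j} (∂f_j/∂x_i - ∂f_i/∂x_j) dx_i ∧ dx_j.
  coefficient of dx ∧ dy: ∂f_2/∂x - ∂f_1/∂y = ∂(3*x^2 + y^2 + 2)/∂x - ∂(x*(3*y + 1))/∂y = 3*x
Assembling: d(omega) = (3*x) dx ∧ dy.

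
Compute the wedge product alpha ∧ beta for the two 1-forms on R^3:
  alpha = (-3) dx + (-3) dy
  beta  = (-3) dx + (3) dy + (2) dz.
alpha ∧ beta = (-18) dx ∧ dy + (-6) dx ∧ dz + (-6) dy ∧ dz

Distribute the wedge, using dx_i ∧ dx_j = -dx_j ∧ dx_i and dx_i ∧ dx_i = 0. For each pair (i, j) with i < j, the coefficient of dx_i ∧ dx_j in alpha ∧ beta is (alpha_i * beta_j - alpha_j * beta_i). Collecting: alpha ∧ beta = (-18) dx ∧ dy + (-6) dx ∧ dz + (-6) dy ∧ dz.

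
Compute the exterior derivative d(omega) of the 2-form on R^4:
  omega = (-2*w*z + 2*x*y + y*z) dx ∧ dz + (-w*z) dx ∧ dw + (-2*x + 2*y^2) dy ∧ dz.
d(omega) = (-2*x - z - 2) dx ∧ dy ∧ dz + (w - 2*z) dx ∧ dz ∧ dw

For a 2-form omega = sum_{i<j} g_{ij} dx_i ∧ dx_j, the exterior derivative is
  d(omega) = sum_{i<j} d(g_{ij}) ∧ dx_i ∧ dx_j = sum_{i<j, k} (∂g_{ij}/∂x_k) dx_k ∧ dx_i ∧ dx_j.
Expand each term, using dx_k ∧ dx_i ∧ dx_j = sgn(permutation) dx_{(a)} ∧ dx_{(b)} ∧ dx_{(c)} with (a < b < c) sorted:
  d(-2*w*z + 2*x*y + y*z) includes (∂/∂y)(-2*w*z + 2*x*y + y*z) dy = (2*x + z) dy, which multiplied by dx ∧ dz gives (-2*x - z) dx ∧ dy ∧ dz
  d(-2*w*z + 2*x*y + y*z) includes (∂/∂w)(-2*w*z + 2*x*y + y*z) dw = (-2*z) dw, which multiplied by dx ∧ dz gives (-2*z) dx ∧ dz ∧ dw
  d(-w*z) includes (∂/∂z)(-w*z) dz = (-w) dz, which multiplied by dx ∧ dw gives (w) dx ∧ dz ∧ dw
  d(-2*x + 2*y^2) includes (∂/∂x)(-2*x + 2*y^2) dx = (-2) dx, which multiplied by dy ∧ dz gives (-2) dx ∧ dy ∧ dz
Collecting like 3-forms: d(omega) = (-2*x - z - 2) dx ∧ dy ∧ dz + (w - 2*z) dx ∧ dz ∧ dw.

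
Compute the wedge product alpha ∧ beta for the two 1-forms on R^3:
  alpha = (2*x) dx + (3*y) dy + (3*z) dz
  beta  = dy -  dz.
alpha ∧ beta = (2*x) dx ∧ dy + (-2*x) dx ∧ dz + (-3*y - 3*z) dy ∧ dz

Distribute the wedge, using dx_i ∧ dx_j = -dx_j ∧ dx_i and dx_i ∧ dx_i = 0. For each pair (i, j) with i < j, the coefficient of dx_i ∧ dx_j in alpha ∧ beta is (alpha_i * beta_j - alpha_j * beta_i). Collecting: alpha ∧ beta = (2*x) dx ∧ dy + (-2*x) dx ∧ dz + (-3*y - 3*z) dy ∧ dz.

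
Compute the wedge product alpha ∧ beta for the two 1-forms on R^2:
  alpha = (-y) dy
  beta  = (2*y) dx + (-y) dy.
alpha ∧ beta = (2*y^2) dx ∧ dy

Distribute the wedge, using dx_i ∧ dx_j = -dx_j ∧ dx_i and dx_i ∧ dx_i = 0. For each pair (i, j) with i < j, the coefficient of dx_i ∧ dx_j in alpha ∧ beta is (alpha_i * beta_j - alpha_j * beta_i). Collecting: alpha ∧ beta = (2*y^2) dx ∧ dy.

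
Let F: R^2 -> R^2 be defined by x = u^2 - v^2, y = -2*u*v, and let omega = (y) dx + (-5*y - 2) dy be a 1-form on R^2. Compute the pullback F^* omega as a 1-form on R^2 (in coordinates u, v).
F^* omega = (4*v*(-u^2 - 5*u*v + 1)) du + (4*u*(-5*u*v + v^2 + 1)) dv

Using F^*(f dg) = (f ∘ F) d(g ∘ F), substitute each coordinate x_i by F_i(u, v) in f_i, and replace dx_i by d F_i = (∂F_i/∂u) du + (∂F_i/∂v) dv.
  For the x component: f_1(F) = -2*u*v; d F_1 = (2*u) du + (-2*v) dv
  For the y component: f_2(F) = 10*u*v - 2; d F_2 = (-2*v) du + (-2*u) dv
Combining and collecting du, dv coefficients:
  coeff of du: 4*v*(-u^2 - 5*u*v + 1)
  coeff of dv: 4*u*(-5*u*v + v^2 + 1)
F^* omega = (4*v*(-u^2 - 5*u*v + 1)) du + (4*u*(-5*u*v + v^2 + 1)) dv.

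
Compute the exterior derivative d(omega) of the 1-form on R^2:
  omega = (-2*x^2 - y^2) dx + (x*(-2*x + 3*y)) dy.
d(omega) = (-4*x + 5*y) dx ∧ dy

For a 1-form omega = sum_i f_i dx_i, the exterior derivative is
  d(omega) = sum_{i < j} (∂f_j/∂x_i - ∂f_i/∂x_j) dx_i ∧ dx_j.
  coefficient of dx ∧ dy: ∂f_2/∂x - ∂f_1/∂y = ∂(x*(-2*x + 3*y))/∂x - ∂(-2*x^2 - y^2)/∂y = -4*x + 5*y
Assembling: d(omega) = (-4*x + 5*y) dx ∧ dy.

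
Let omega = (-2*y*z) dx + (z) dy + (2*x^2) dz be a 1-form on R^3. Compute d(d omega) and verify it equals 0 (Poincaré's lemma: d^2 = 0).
d(d omega) = 0

Step 1: d omega = sum_{i<j} (∂f_j/∂x_i - ∂f_i/∂x_j) dx_i ∧ dx_j:
  coeff of dx ∧ dy: 2*z
  coeff of dx ∧ dz: 4*x + 2*y
  coeff of dy ∧ dz: -1
Step 2: Apply d again to each 2-form coefficient. The only possible 3-form in R^3 is dx ∧ dy ∧ dz, with coefficient
  ∂(coeff of dy∧dz)/∂x - ∂(coeff of dx∧dz)/∂y + ∂(coeff of dx∧dy)/∂z
  = ∂/∂x (-1) - ∂/∂y (4*x + 2*y) + ∂/∂z (2*z).
Each of these terms simplifies to sums of mixed partials that cancel in pairs. The result is 0 (by equality of mixed partials for smooth functions — Schwarz / Clairaut).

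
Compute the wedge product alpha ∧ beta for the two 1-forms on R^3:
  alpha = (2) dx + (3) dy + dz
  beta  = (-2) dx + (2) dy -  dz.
alpha ∧ beta = (10) dx ∧ dy + (-5) dy ∧ dz

Distribute the wedge, using dx_i ∧ dx_j = -dx_j ∧ dx_i and dx_i ∧ dx_i = 0. For each pair (i, j) with i < j, the coefficient of dx_i ∧ dx_j in alpha ∧ beta is (alpha_i * beta_j - alpha_j * beta_i). Collecting: alpha ∧ beta = (10) dx ∧ dy + (-5) dy ∧ dz.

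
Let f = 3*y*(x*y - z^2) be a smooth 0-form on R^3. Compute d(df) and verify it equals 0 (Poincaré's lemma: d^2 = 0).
d(df) = 0

Step 1: df = sum_i (∂f/∂x_i) dx_i = (3*y^2) dx + (6*x*y - 3*z^2) dy + (-6*y*z) dz.
Step 2: Apply d again. Using the 1-form formula, the coefficient of dx ∧ dy in d(df) is ∂^2 f/∂x ∂y - ∂^2 f/∂y ∂x = (6*y) - (6*y) = 0 (equality of mixed partials for smooth f).
Similarly for dx ∧ dz and dy ∧ dz — all coefficients vanish. So d(df) = 0.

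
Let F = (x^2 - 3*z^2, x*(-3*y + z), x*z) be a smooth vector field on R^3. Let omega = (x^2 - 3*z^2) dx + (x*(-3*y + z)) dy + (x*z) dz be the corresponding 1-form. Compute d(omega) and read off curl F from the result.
d(omega) = (-x) dy ∧ dz + (-7*z) dz ∧ dx + (-3*y + z) dx ∧ dy; curl F = (-x, -7*z, -3*y + z)

d omega = sum_{i<j} (∂f_j/∂x_i - ∂f_i/∂x_j) dx_i ∧ dx_j. Under the identification (dy ∧ dz, dz ∧ dx, dx ∧ dy) ↔ (e_x, e_y, e_z), the coefficients are exactly the components of curl F. Compute:
  ∂R/∂y - ∂Q/∂z = (0) - (x) = -x
  ∂P/∂z - ∂R/∂x = (-6*z) - (z) = -7*z
  ∂Q/∂x - ∂P/∂y = (-3*y + z) - (0) = -3*y + z.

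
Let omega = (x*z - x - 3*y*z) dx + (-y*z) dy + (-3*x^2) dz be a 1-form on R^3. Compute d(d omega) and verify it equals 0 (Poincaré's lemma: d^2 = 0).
d(d omega) = 0

Step 1: d omega = sum_{i<j} (∂f_j/∂x_i - ∂f_i/∂x_j) dx_i ∧ dx_j:
  coeff of dx ∧ dy: 3*z
  coeff of dx ∧ dz: -7*x + 3*y
  coeff of dy ∧ dz: y
Step 2: Apply d again to each 2-form coefficient. The only possible 3-form in R^3 is dx ∧ dy ∧ dz, with coefficient
  ∂(coeff of dy∧dz)/∂x - ∂(coeff of dx∧dz)/∂y + ∂(coeff of dx∧dy)/∂z
  = ∂/∂x (y) - ∂/∂y (-7*x + 3*y) + ∂/∂z (3*z).
Each of these terms simplifies to sums of mixed partials that cancel in pairs. The result is 0 (by equality of mixed partials for smooth functions — Schwarz / Clairaut).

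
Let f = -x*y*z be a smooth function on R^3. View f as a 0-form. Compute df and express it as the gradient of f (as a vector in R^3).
df = (-y*z) dx + (-x*z) dy + (-x*y) dz; grad f = (-y*z, -x*z, -x*y)

For a 0-form f, d f = (∂f/∂x) dx + (∂f/∂y) dy + (∂f/∂z) dz. The components of the vector representation are exactly the entries of grad f in Cartesian coordinates:
  ∂f/∂x = -y*z
  ∂f/∂y = -x*z
  ∂f/∂z = -x*y.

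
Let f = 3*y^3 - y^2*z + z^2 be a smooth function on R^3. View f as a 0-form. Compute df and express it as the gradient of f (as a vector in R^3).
df = (0) dx + (y*(9*y - 2*z)) dy + (-y^2 + 2*z) dz; grad f = (0, y*(9*y - 2*z), -y^2 + 2*z)

For a 0-form f, d f = (∂f/∂x) dx + (∂f/∂y) dy + (∂f/∂z) dz. The components of the vector representation are exactly the entries of grad f in Cartesian coordinates:
  ∂f/∂x = 0
  ∂f/∂y = y*(9*y - 2*z)
  ∂f/∂z = -y^2 + 2*z.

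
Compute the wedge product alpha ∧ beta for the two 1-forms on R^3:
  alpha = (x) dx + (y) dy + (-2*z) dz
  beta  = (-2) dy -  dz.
alpha ∧ beta = (-2*x) dx ∧ dy + (-x) dx ∧ dz + (-y - 4*z) dy ∧ dz

Distribute the wedge, using dx_i ∧ dx_j = -dx_j ∧ dx_i and dx_i ∧ dx_i = 0. For each pair (i, j) with i < j, the coefficient of dx_i ∧ dx_j in alpha ∧ beta is (alpha_i * beta_j - alpha_j * beta_i). Collecting: alpha ∧ beta = (-2*x) dx ∧ dy + (-x) dx ∧ dz + (-y - 4*z) dy ∧ dz.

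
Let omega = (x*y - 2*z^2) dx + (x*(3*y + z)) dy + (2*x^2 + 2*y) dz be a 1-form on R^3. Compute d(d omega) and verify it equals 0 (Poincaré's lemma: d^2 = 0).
d(d omega) = 0

Step 1: d omega = sum_{i<j} (∂f_j/∂x_i - ∂f_i/∂x_j) dx_i ∧ dx_j:
  coeff of dx ∧ dy: -x + 3*y + z
  coeff of dx ∧ dz: 4*x + 4*z
  coeff of dy ∧ dz: 2 - x
Step 2: Apply d again to each 2-form coefficient. The only possible 3-form in R^3 is dx ∧ dy ∧ dz, with coefficient
  ∂(coeff of dy∧dz)/∂x - ∂(coeff of dx∧dz)/∂y + ∂(coeff of dx∧dy)/∂z
  = ∂/∂x (2 - x) - ∂/∂y (4*x + 4*z) + ∂/∂z (-x + 3*y + z).
Each of these terms simplifies to sums of mixed partials that cancel in pairs. The result is 0 (by equality of mixed partials for smooth functions — Schwarz / Clairaut).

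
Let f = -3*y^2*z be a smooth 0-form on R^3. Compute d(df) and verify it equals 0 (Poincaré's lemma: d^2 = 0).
d(df) = 0

Step 1: df = sum_i (∂f/∂x_i) dx_i = (0) dx + (-6*y*z) dy + (-3*y^2) dz.
Step 2: Apply d again. Using the 1-form formula, the coefficient of dx ∧ dy in d(df) is ∂^2 f/∂x ∂y - ∂^2 f/∂y ∂x = (0) - (0) = 0 (equality of mixed partials for smooth f).
Similarly for dx ∧ dz and dy ∧ dz — all coefficients vanish. So d(df) = 0.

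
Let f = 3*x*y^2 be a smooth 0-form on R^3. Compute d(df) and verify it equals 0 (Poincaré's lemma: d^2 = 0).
d(df) = 0

Step 1: df = sum_i (∂f/∂x_i) dx_i = (3*y^2) dx + (6*x*y) dy + (0) dz.
Step 2: Apply d again. Using the 1-form formula, the coefficient of dx ∧ dy in d(df) is ∂^2 f/∂x ∂y - ∂^2 f/∂y ∂x = (6*y) - (6*y) = 0 (equality of mixed partials for smooth f).
Similarly for dx ∧ dz and dy ∧ dz — all coefficients vanish. So d(df) = 0.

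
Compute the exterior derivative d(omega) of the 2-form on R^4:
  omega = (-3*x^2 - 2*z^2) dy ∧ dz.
d(omega) = (-6*x) dx ∧ dy ∧ dz

For a 2-form omega = sum_{i<j} g_{ij} dx_i ∧ dx_j, the exterior derivative is
  d(omega) = sum_{i<j} d(g_{ij}) ∧ dx_i ∧ dx_j = sum_{i<j, k} (∂g_{ij}/∂x_k) dx_k ∧ dx_i ∧ dx_j.
Expand each term, using dx_k ∧ dx_i ∧ dx_j = sgn(permutation) dx_{(a)} ∧ dx_{(b)} ∧ dx_{(c)} with (a < b < c) sorted:
  d(-3*x^2 - 2*z^2) includes (∂/∂x)(-3*x^2 - 2*z^2) dx = (-6*x) dx, which multiplied by dy ∧ dz gives (-6*x) dx ∧ dy ∧ dz
Collecting like 3-forms: d(omega) = (-6*x) dx ∧ dy ∧ dz.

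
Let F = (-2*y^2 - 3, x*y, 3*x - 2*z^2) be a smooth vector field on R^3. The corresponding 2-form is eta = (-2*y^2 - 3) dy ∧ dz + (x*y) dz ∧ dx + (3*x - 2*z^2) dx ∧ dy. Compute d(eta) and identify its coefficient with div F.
d(eta) = (x - 4*z) dx ∧ dy ∧ dz; div F = x - 4*z

For a 2-form in R^3 of the form above, applying d gives a 3-form with coefficient ∂P/∂x + ∂Q/∂y + ∂R/∂z:
  ∂P/∂x = 0
  ∂Q/∂y = x
  ∂R/∂z = -4*z
Sum = x - 4*z, which is exactly div F.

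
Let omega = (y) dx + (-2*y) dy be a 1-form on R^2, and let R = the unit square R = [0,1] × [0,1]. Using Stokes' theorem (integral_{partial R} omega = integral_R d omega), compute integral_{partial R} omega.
integral_(partial R) omega = -1

Stokes: integral_partial_R omega = integral_R d omega with d omega = (∂Q/∂x - ∂P/∂y) dx ∧ dy.
  ∂Q/∂x = 0
  ∂P/∂y = 1
  integrand = ∂Q/∂x - ∂P/∂y = -1.
Integrating over R: integral_0^1 integral_0^1 (-1) dx dy = -1.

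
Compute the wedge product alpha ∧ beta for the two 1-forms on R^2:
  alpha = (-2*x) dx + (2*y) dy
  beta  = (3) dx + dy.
alpha ∧ beta = (-2*x - 6*y) dx ∧ dy

Distribute the wedge, using dx_i ∧ dx_j = -dx_j ∧ dx_i and dx_i ∧ dx_i = 0. For each pair (i, j) with i < j, the coefficient of dx_i ∧ dx_j in alpha ∧ beta is (alpha_i * beta_j - alpha_j * beta_i). Collecting: alpha ∧ beta = (-2*x - 6*y) dx ∧ dy.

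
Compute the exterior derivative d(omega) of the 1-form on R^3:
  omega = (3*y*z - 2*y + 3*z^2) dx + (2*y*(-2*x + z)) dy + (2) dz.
d(omega) = (-4*y - 3*z + 2) dx ∧ dy + (-3*y - 6*z) dx ∧ dz + (-2*y) dy ∧ dz

For a 1-form omega = sum_i f_i dx_i, the exterior derivative is
  d(omega) = sum_{i < j} (∂f_j/∂x_i - ∂f_i/∂x_j) dx_i ∧ dx_j.
  coefficient of dx ∧ dy: ∂f_2/∂x - ∂f_1/∂y = ∂(2*y*(-2*x + z))/∂x - ∂(3*y*z - 2*y + 3*z^2)/∂y = -4*y - 3*z + 2
  coefficient of dx ∧ dz: ∂f_3/∂x - ∂f_1/∂z = ∂(2)/∂x - ∂(3*y*z - 2*y + 3*z^2)/∂z = -3*y - 6*z
  coefficient of dy ∧ dz: ∂f_3/∂y - ∂f_2/∂z = ∂(2)/∂y - ∂(2*y*(-2*x + z))/∂z = -2*y
Assembling: d(omega) = (-4*y - 3*z + 2) dx ∧ dy + (-3*y - 6*z) dx ∧ dz + (-2*y) dy ∧ dz.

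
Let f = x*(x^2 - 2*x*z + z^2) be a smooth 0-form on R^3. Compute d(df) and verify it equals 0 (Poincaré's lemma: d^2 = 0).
d(df) = 0

Step 1: df = sum_i (∂f/∂x_i) dx_i = (3*x^2 - 4*x*z + z^2) dx + (0) dy + (2*x*(-x + z)) dz.
Step 2: Apply d again. Using the 1-form formula, the coefficient of dx ∧ dy in d(df) is ∂^2 f/∂x ∂y - ∂^2 f/∂y ∂x = (0) - (0) = 0 (equality of mixed partials for smooth f).
Similarly for dx ∧ dz and dy ∧ dz — all coefficients vanish. So d(df) = 0.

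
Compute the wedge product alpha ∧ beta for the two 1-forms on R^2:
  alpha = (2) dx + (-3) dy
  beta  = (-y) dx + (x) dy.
alpha ∧ beta = (2*x - 3*y) dx ∧ dy

Distribute the wedge, using dx_i ∧ dx_j = -dx_j ∧ dx_i and dx_i ∧ dx_i = 0. For each pair (i, j) with i < j, the coefficient of dx_i ∧ dx_j in alpha ∧ beta is (alpha_i * beta_j - alpha_j * beta_i). Collecting: alpha ∧ beta = (2*x - 3*y) dx ∧ dy.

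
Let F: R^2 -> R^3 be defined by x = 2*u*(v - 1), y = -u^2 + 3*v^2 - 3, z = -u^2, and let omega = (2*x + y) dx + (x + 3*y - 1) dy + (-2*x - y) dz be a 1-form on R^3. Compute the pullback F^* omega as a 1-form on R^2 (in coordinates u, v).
F^* omega = (4*u^3 + 2*u^2*v - 2*u^2 - 4*u*v^2 - 16*u*v + 22*u + 6*v^3 - 6*v^2 - 6*v + 6) du + (-2*u^3 - 10*u^2*v - 8*u^2 + 18*u*v^2 - 12*u*v - 6*u + 54*v^3 - 60*v) dv

Using F^*(f dg) = (f ∘ F) d(g ∘ F), substitute each coordinate x_i by F_i(u, v) in f_i, and replace dx_i by d F_i = (∂F_i/∂u) du + (∂F_i/∂v) dv.
  For the x component: f_1(F) = -u^2 + 4*u*v - 4*u + 3*v^2 - 3; d F_1 = (2*v - 2) du + (2*u) dv
  For the y component: f_2(F) = -3*u^2 + 2*u*v - 2*u + 9*v^2 - 10; d F_2 = (-2*u) du + (6*v) dv
  For the z component: f_3(F) = u^2 - 4*u*v + 4*u - 3*v^2 + 3; d F_3 = (-2*u) du + (0) dv
Combining and collecting du, dv coefficients:
  coeff of du: 4*u^3 + 2*u^2*v - 2*u^2 - 4*u*v^2 - 16*u*v + 22*u + 6*v^3 - 6*v^2 - 6*v + 6
  coeff of dv: -2*u^3 - 10*u^2*v - 8*u^2 + 18*u*v^2 - 12*u*v - 6*u + 54*v^3 - 60*v
F^* omega = (4*u^3 + 2*u^2*v - 2*u^2 - 4*u*v^2 - 16*u*v + 22*u + 6*v^3 - 6*v^2 - 6*v + 6) du + (-2*u^3 - 10*u^2*v - 8*u^2 + 18*u*v^2 - 12*u*v - 6*u + 54*v^3 - 60*v) dv.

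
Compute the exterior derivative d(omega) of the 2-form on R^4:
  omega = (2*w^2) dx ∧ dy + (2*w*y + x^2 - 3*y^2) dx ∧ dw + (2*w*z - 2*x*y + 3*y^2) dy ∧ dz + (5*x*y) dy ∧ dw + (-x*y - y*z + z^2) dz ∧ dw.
d(omega) = (2*w + 11*y) dx ∧ dy ∧ dw + (-2*y) dx ∧ dy ∧ dz + (-x + z) dy ∧ dz ∧ dw + (-y) dx ∧ dz ∧ dw

For a 2-form omega = sum_{i<j} g_{ij} dx_i ∧ dx_j, the exterior derivative is
  d(omega) = sum_{i<j} d(g_{ij}) ∧ dx_i ∧ dx_j = sum_{i<j, k} (∂g_{ij}/∂x_k) dx_k ∧ dx_i ∧ dx_j.
Expand each term, using dx_k ∧ dx_i ∧ dx_j = sgn(permutation) dx_{(a)} ∧ dx_{(b)} ∧ dx_{(c)} with (a < b < c) sorted:
  d(2*w^2) includes (∂/∂w)(2*w^2) dw = (4*w) dw, which multiplied by dx ∧ dy gives (4*w) dx ∧ dy ∧ dw
  d(2*w*y + x^2 - 3*y^2) includes (∂/∂y)(2*w*y + x^2 - 3*y^2) dy = (2*w - 6*y) dy, which multiplied by dx ∧ dw gives (-2*w + 6*y) dx ∧ dy ∧ dw
  d(2*w*z - 2*x*y + 3*y^2) includes (∂/∂x)(2*w*z - 2*x*y + 3*y^2) dx = (-2*y) dx, which multiplied by dy ∧ dz gives (-2*y) dx ∧ dy ∧ dz
  d(2*w*z - 2*x*y + 3*y^2) includes (∂/∂w)(2*w*z - 2*x*y + 3*y^2) dw = (2*z) dw, which multiplied by dy ∧ dz gives (2*z) dy ∧ dz ∧ dw
  d(5*x*y) includes (∂/∂x)(5*x*y) dx = (5*y) dx, which multiplied by dy ∧ dw gives (5*y) dx ∧ dy ∧ dw
  d(-x*y - y*z + z^2) includes (∂/∂x)(-x*y - y*z + z^2) dx = (-y) dx, which multiplied by dz ∧ dw gives (-y) dx ∧ dz ∧ dw
  d(-x*y - y*z + z^2) includes (∂/∂y)(-x*y - y*z + z^2) dy = (-x - z) dy, which multiplied by dz ∧ dw gives (-x - z) dy ∧ dz ∧ dw
Collecting like 3-forms: d(omega) = (2*w + 11*y) dx ∧ dy ∧ dw + (-2*y) dx ∧ dy ∧ dz + (-x + z) dy ∧ dz ∧ dw + (-y) dx ∧ dz ∧ dw.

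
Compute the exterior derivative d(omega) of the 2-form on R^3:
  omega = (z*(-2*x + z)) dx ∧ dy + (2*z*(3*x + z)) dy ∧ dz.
d(omega) = (-2*x + 8*z) dx ∧ dy ∧ dz

For a 2-form omega = sum_{i<j} g_{ij} dx_i ∧ dx_j, the exterior derivative is
  d(omega) = sum_{i<j} d(g_{ij}) ∧ dx_i ∧ dx_j = sum_{i<j, k} (∂g_{ij}/∂x_k) dx_k ∧ dx_i ∧ dx_j.
Expand each term, using dx_k ∧ dx_i ∧ dx_j = sgn(permutation) dx_{(a)} ∧ dx_{(b)} ∧ dx_{(c)} with (a < b < c) sorted:
  d(z*(-2*x + z)) includes (∂/∂z)(z*(-2*x + z)) dz = (-2*x + 2*z) dz, which multiplied by dx ∧ dy gives (-2*x + 2*z) dx ∧ dy ∧ dz
  d(2*z*(3*x + z)) includes (∂/∂x)(2*z*(3*x + z)) dx = (6*z) dx, which multiplied by dy ∧ dz gives (6*z) dx ∧ dy ∧ dz
Collecting like 3-forms: d(omega) = (-2*x + 8*z) dx ∧ dy ∧ dz.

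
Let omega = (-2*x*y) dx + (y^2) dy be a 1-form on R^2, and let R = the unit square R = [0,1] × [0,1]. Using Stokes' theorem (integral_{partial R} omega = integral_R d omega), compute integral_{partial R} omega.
integral_(partial R) omega = 1

Stokes: integral_partial_R omega = integral_R d omega with d omega = (∂Q/∂x - ∂P/∂y) dx ∧ dy.
  ∂Q/∂x = 0
  ∂P/∂y = -2*x
  integrand = ∂Q/∂x - ∂P/∂y = 2*x.
Integrating over R: integral_0^1 integral_0^1 (2*x) dx dy = 1.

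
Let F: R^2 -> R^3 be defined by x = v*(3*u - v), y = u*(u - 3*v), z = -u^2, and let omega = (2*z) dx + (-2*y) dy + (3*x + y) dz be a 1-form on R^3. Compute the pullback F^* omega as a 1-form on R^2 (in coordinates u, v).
F^* omega = (6*u*(-u^2 - 2*v^2)) du + (-14*u^2*v) dv

Using F^*(f dg) = (f ∘ F) d(g ∘ F), substitute each coordinate x_i by F_i(u, v) in f_i, and replace dx_i by d F_i = (∂F_i/∂u) du + (∂F_i/∂v) dv.
  For the x component: f_1(F) = -2*u^2; d F_1 = (3*v) du + (3*u - 2*v) dv
  For the y component: f_2(F) = 2*u*(-u + 3*v); d F_2 = (2*u - 3*v) du + (-3*u) dv
  For the z component: f_3(F) = u^2 + 6*u*v - 3*v^2; d F_3 = (-2*u) du + (0) dv
Combining and collecting du, dv coefficients:
  coeff of du: 6*u*(-u^2 - 2*v^2)
  coeff of dv: -14*u^2*v
F^* omega = (6*u*(-u^2 - 2*v^2)) du + (-14*u^2*v) dv.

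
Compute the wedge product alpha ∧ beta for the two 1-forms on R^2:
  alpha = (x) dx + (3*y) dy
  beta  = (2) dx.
alpha ∧ beta = (-6*y) dx ∧ dy

Distribute the wedge, using dx_i ∧ dx_j = -dx_j ∧ dx_i and dx_i ∧ dx_i = 0. For each pair (i, j) with i < j, the coefficient of dx_i ∧ dx_j in alpha ∧ beta is (alpha_i * beta_j - alpha_j * beta_i). Collecting: alpha ∧ beta = (-6*y) dx ∧ dy.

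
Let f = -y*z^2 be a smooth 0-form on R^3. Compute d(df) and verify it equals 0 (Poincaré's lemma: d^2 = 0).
d(df) = 0

Step 1: df = sum_i (∂f/∂x_i) dx_i = (0) dx + (-z^2) dy + (-2*y*z) dz.
Step 2: Apply d again. Using the 1-form formula, the coefficient of dx ∧ dy in d(df) is ∂^2 f/∂x ∂y - ∂^2 f/∂y ∂x = (0) - (0) = 0 (equality of mixed partials for smooth f).
Similarly for dx ∧ dz and dy ∧ dz — all coefficients vanish. So d(df) = 0.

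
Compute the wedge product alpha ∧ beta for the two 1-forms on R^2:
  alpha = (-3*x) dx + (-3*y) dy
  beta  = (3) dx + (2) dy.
alpha ∧ beta = (-6*x + 9*y) dx ∧ dy

Distribute the wedge, using dx_i ∧ dx_j = -dx_j ∧ dx_i and dx_i ∧ dx_i = 0. For each pair (i, j) with i < j, the coefficient of dx_i ∧ dx_j in alpha ∧ beta is (alpha_i * beta_j - alpha_j * beta_i). Collecting: alpha ∧ beta = (-6*x + 9*y) dx ∧ dy.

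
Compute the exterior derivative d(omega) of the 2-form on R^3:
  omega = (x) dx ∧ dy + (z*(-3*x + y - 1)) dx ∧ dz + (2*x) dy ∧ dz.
d(omega) = (2 - z) dx ∧ dy ∧ dz

For a 2-form omega = sum_{i<j} g_{ij} dx_i ∧ dx_j, the exterior derivative is
  d(omega) = sum_{i<j} d(g_{ij}) ∧ dx_i ∧ dx_j = sum_{i<j, k} (∂g_{ij}/∂x_k) dx_k ∧ dx_i ∧ dx_j.
Expand each term, using dx_k ∧ dx_i ∧ dx_j = sgn(permutation) dx_{(a)} ∧ dx_{(b)} ∧ dx_{(c)} with (a < b < c) sorted:
  d(z*(-3*x + y - 1)) includes (∂/∂y)(z*(-3*x + y - 1)) dy = (z) dy, which multiplied by dx ∧ dz gives (-z) dx ∧ dy ∧ dz
  d(2*x) includes (∂/∂x)(2*x) dx = (2) dx, which multiplied by dy ∧ dz gives (2) dx ∧ dy ∧ dz
Collecting like 3-forms: d(omega) = (2 - z) dx ∧ dy ∧ dz.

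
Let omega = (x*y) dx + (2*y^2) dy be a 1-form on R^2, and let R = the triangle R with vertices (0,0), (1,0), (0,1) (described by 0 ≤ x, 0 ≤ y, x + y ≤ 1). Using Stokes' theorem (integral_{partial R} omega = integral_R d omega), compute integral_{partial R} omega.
integral_(partial R) omega = -1/6

Stokes: integral_partial_R omega = integral_R d omega with d omega = (∂Q/∂x - ∂P/∂y) dx ∧ dy.
  ∂Q/∂x = 0
  ∂P/∂y = x
  integrand = ∂Q/∂x - ∂P/∂y = -x.
Integrating over R: integral_0^1 integral_0^{1-x} (-x) dy dx = -1/6.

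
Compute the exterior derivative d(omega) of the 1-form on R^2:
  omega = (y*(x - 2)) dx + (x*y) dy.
d(omega) = (-x + y + 2) dx ∧ dy

For a 1-form omega = sum_i f_i dx_i, the exterior derivative is
  d(omega) = sum_{i < j} (∂f_j/∂x_i - ∂f_i/∂x_j) dx_i ∧ dx_j.
  coefficient of dx ∧ dy: ∂f_2/∂x - ∂f_1/∂y = ∂(x*y)/∂x - ∂(y*(x - 2))/∂y = -x + y + 2
Assembling: d(omega) = (-x + y + 2) dx ∧ dy.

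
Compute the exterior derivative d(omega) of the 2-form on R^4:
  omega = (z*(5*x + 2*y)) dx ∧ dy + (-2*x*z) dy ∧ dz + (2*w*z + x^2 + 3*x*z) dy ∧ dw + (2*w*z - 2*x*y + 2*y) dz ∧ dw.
d(omega) = (5*x + 2*y - 2*z) dx ∧ dy ∧ dz + (2*x + 3*z) dx ∧ dy ∧ dw + (-2*w - 5*x + 2) dy ∧ dz ∧ dw + (-2*y) dx ∧ dz ∧ dw

For a 2-form omega = sum_{i<j} g_{ij} dx_i ∧ dx_j, the exterior derivative is
  d(omega) = sum_{i<j} d(g_{ij}) ∧ dx_i ∧ dx_j = sum_{i<j, k} (∂g_{ij}/∂x_k) dx_k ∧ dx_i ∧ dx_j.
Expand each term, using dx_k ∧ dx_i ∧ dx_j = sgn(permutation) dx_{(a)} ∧ dx_{(b)} ∧ dx_{(c)} with (a < b < c) sorted:
  d(z*(5*x + 2*y)) includes (∂/∂z)(z*(5*x + 2*y)) dz = (5*x + 2*y) dz, which multiplied by dx ∧ dy gives (5*x + 2*y) dx ∧ dy ∧ dz
  d(-2*x*z) includes (∂/∂x)(-2*x*z) dx = (-2*z) dx, which multiplied by dy ∧ dz gives (-2*z) dx ∧ dy ∧ dz
  d(2*w*z + x^2 + 3*x*z) includes (∂/∂x)(2*w*z + x^2 + 3*x*z) dx = (2*x + 3*z) dx, which multiplied by dy ∧ dw gives (2*x + 3*z) dx ∧ dy ∧ dw
  d(2*w*z + x^2 + 3*x*z) includes (∂/∂z)(2*w*z + x^2 + 3*x*z) dz = (2*w + 3*x) dz, which multiplied by dy ∧ dw gives (-2*w - 3*x) dy ∧ dz ∧ dw
  d(2*w*z - 2*x*y + 2*y) includes (∂/∂x)(2*w*z - 2*x*y + 2*y) dx = (-2*y) dx, which multiplied by dz ∧ dw gives (-2*y) dx ∧ dz ∧ dw
  d(2*w*z - 2*x*y + 2*y) includes (∂/∂y)(2*w*z - 2*x*y + 2*y) dy = (2 - 2*x) dy, which multiplied by dz ∧ dw gives (2 - 2*x) dy ∧ dz ∧ dw
Collecting like 3-forms: d(omega) = (5*x + 2*y - 2*z) dx ∧ dy ∧ dz + (2*x + 3*z) dx ∧ dy ∧ dw + (-2*w - 5*x + 2) dy ∧ dz ∧ dw + (-2*y) dx ∧ dz ∧ dw.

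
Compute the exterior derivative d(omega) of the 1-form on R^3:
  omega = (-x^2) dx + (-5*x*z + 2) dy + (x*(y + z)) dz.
d(omega) = (-5*z) dx ∧ dy + (y + z) dx ∧ dz + (6*x) dy ∧ dz

For a 1-form omega = sum_i f_i dx_i, the exterior derivative is
  d(omega) = sum_{i < j} (∂f_j/∂x_i - ∂f_i/∂x_j) dx_i ∧ dx_j.
  coefficient of dx ∧ dy: ∂f_2/∂x - ∂f_1/∂y = ∂(-5*x*z + 2)/∂x - ∂(-x^2)/∂y = -5*z
  coefficient of dx ∧ dz: ∂f_3/∂x - ∂f_1/∂z = ∂(x*(y + z))/∂x - ∂(-x^2)/∂z = y + z
  coefficient of dy ∧ dz: ∂f_3/∂y - ∂f_2/∂z = ∂(x*(y + z))/∂y - ∂(-5*x*z + 2)/∂z = 6*x
Assembling: d(omega) = (-5*z) dx ∧ dy + (y + z) dx ∧ dz + (6*x) dy ∧ dz.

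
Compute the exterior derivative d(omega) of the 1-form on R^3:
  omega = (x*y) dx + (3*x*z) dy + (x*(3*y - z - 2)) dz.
d(omega) = (-x + 3*z) dx ∧ dy + (3*y - z - 2) dx ∧ dz

For a 1-form omega = sum_i f_i dx_i, the exterior derivative is
  d(omega) = sum_{i < j} (∂f_j/∂x_i - ∂f_i/∂x_j) dx_i ∧ dx_j.
  coefficient of dx ∧ dy: ∂f_2/∂x - ∂f_1/∂y = ∂(3*x*z)/∂x - ∂(x*y)/∂y = -x + 3*z
  coefficient of dx ∧ dz: ∂f_3/∂x - ∂f_1/∂z = ∂(x*(3*y - z - 2))/∂x - ∂(x*y)/∂z = 3*y - z - 2
Assembling: d(omega) = (-x + 3*z) dx ∧ dy + (3*y - z - 2) dx ∧ dz.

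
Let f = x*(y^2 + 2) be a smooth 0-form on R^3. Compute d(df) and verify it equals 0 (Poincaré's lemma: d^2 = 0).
d(df) = 0

Step 1: df = sum_i (∂f/∂x_i) dx_i = (y^2 + 2) dx + (2*x*y) dy + (0) dz.
Step 2: Apply d again. Using the 1-form formula, the coefficient of dx ∧ dy in d(df) is ∂^2 f/∂x ∂y - ∂^2 f/∂y ∂x = (2*y) - (2*y) = 0 (equality of mixed partials for smooth f).
Similarly for dx ∧ dz and dy ∧ dz — all coefficients vanish. So d(df) = 0.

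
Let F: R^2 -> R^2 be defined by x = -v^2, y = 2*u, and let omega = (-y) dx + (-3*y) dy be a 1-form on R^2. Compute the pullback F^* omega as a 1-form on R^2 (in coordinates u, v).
F^* omega = (-12*u) du + (4*u*v) dv

Using F^*(f dg) = (f ∘ F) d(g ∘ F), substitute each coordinate x_i by F_i(u, v) in f_i, and replace dx_i by d F_i = (∂F_i/∂u) du + (∂F_i/∂v) dv.
  For the x component: f_1(F) = -2*u; d F_1 = (0) du + (-2*v) dv
  For the y component: f_2(F) = -6*u; d F_2 = (2) du + (0) dv
Combining and collecting du, dv coefficients:
  coeff of du: -12*u
  coeff of dv: 4*u*v
F^* omega = (-12*u) du + (4*u*v) dv.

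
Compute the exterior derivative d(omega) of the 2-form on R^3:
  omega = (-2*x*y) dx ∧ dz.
d(omega) = (2*x) dx ∧ dy ∧ dz

For a 2-form omega = sum_{i<j} g_{ij} dx_i ∧ dx_j, the exterior derivative is
  d(omega) = sum_{i<j} d(g_{ij}) ∧ dx_i ∧ dx_j = sum_{i<j, k} (∂g_{ij}/∂x_k) dx_k ∧ dx_i ∧ dx_j.
Expand each term, using dx_k ∧ dx_i ∧ dx_j = sgn(permutation) dx_{(a)} ∧ dx_{(b)} ∧ dx_{(c)} with (a < b < c) sorted:
  d(-2*x*y) includes (∂/∂y)(-2*x*y) dy = (-2*x) dy, which multiplied by dx ∧ dz gives (2*x) dx ∧ dy ∧ dz
Collecting like 3-forms: d(omega) = (2*x) dx ∧ dy ∧ dz.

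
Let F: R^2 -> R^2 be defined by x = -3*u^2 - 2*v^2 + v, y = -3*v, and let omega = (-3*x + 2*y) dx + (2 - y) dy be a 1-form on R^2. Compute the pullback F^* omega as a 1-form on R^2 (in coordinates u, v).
F^* omega = (18*u*(-3*u^2 - 2*v^2 + 3*v)) du + (-36*u^2*v + 9*u^2 - 24*v^3 + 42*v^2 - 18*v - 6) dv

Using F^*(f dg) = (f ∘ F) d(g ∘ F), substitute each coordinate x_i by F_i(u, v) in f_i, and replace dx_i by d F_i = (∂F_i/∂u) du + (∂F_i/∂v) dv.
  For the x component: f_1(F) = 9*u^2 + 6*v^2 - 9*v; d F_1 = (-6*u) du + (1 - 4*v) dv
  For the y component: f_2(F) = 3*v + 2; d F_2 = (0) du + (-3) dv
Combining and collecting du, dv coefficients:
  coeff of du: 18*u*(-3*u^2 - 2*v^2 + 3*v)
  coeff of dv: -36*u^2*v + 9*u^2 - 24*v^3 + 42*v^2 - 18*v - 6
F^* omega = (18*u*(-3*u^2 - 2*v^2 + 3*v)) du + (-36*u^2*v + 9*u^2 - 24*v^3 + 42*v^2 - 18*v - 6) dv.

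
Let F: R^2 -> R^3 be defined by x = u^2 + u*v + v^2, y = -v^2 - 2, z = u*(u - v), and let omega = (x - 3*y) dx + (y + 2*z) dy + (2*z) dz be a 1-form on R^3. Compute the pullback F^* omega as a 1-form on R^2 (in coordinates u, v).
F^* omega = (6*u^3 - 3*u^2*v + 11*u*v^2 + 12*u + 4*v^3 + 6*v) du + (-u^3 + u^2*v + 10*u*v^2 + 6*u + 10*v^3 + 16*v) dv

Using F^*(f dg) = (f ∘ F) d(g ∘ F), substitute each coordinate x_i by F_i(u, v) in f_i, and replace dx_i by d F_i = (∂F_i/∂u) du + (∂F_i/∂v) dv.
  For the x component: f_1(F) = u^2 + u*v + 4*v^2 + 6; d F_1 = (2*u + v) du + (u + 2*v) dv
  For the y component: f_2(F) = 2*u^2 - 2*u*v - v^2 - 2; d F_2 = (0) du + (-2*v) dv
  For the z component: f_3(F) = 2*u*(u - v); d F_3 = (2*u - v) du + (-u) dv
Combining and collecting du, dv coefficients:
  coeff of du: 6*u^3 - 3*u^2*v + 11*u*v^2 + 12*u + 4*v^3 + 6*v
  coeff of dv: -u^3 + u^2*v + 10*u*v^2 + 6*u + 10*v^3 + 16*v
F^* omega = (6*u^3 - 3*u^2*v + 11*u*v^2 + 12*u + 4*v^3 + 6*v) du + (-u^3 + u^2*v + 10*u*v^2 + 6*u + 10*v^3 + 16*v) dv.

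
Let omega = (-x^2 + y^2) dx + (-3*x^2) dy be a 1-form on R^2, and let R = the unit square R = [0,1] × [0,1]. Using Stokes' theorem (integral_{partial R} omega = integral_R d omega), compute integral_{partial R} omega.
integral_(partial R) omega = -4

Stokes: integral_partial_R omega = integral_R d omega with d omega = (∂Q/∂x - ∂P/∂y) dx ∧ dy.
  ∂Q/∂x = -6*x
  ∂P/∂y = 2*y
  integrand = ∂Q/∂x - ∂P/∂y = -6*x - 2*y.
Integrating over R: integral_0^1 integral_0^1 (-6*x - 2*y) dx dy = -4.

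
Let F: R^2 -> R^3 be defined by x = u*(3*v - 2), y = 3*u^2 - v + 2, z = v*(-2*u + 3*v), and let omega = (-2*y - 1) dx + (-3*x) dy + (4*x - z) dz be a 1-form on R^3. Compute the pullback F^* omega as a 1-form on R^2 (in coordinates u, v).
F^* omega = (-72*u^2*v + 48*u^2 - 28*u*v^2 + 16*u*v + 6*v^3 + 6*v^2 - 19*v + 10) du + (-18*u^3 - 28*u^2*v + 16*u^2 + 90*u*v^2 - 33*u*v - 21*u - 18*v^3) dv

Using F^*(f dg) = (f ∘ F) d(g ∘ F), substitute each coordinate x_i by F_i(u, v) in f_i, and replace dx_i by d F_i = (∂F_i/∂u) du + (∂F_i/∂v) dv.
  For the x component: f_1(F) = -6*u^2 + 2*v - 5; d F_1 = (3*v - 2) du + (3*u) dv
  For the y component: f_2(F) = 3*u*(2 - 3*v); d F_2 = (6*u) du + (-1) dv
  For the z component: f_3(F) = 14*u*v - 8*u - 3*v^2; d F_3 = (-2*v) du + (-2*u + 6*v) dv
Combining and collecting du, dv coefficients:
  coeff of du: -72*u^2*v + 48*u^2 - 28*u*v^2 + 16*u*v + 6*v^3 + 6*v^2 - 19*v + 10
  coeff of dv: -18*u^3 - 28*u^2*v + 16*u^2 + 90*u*v^2 - 33*u*v - 21*u - 18*v^3
F^* omega = (-72*u^2*v + 48*u^2 - 28*u*v^2 + 16*u*v + 6*v^3 + 6*v^2 - 19*v + 10) du + (-18*u^3 - 28*u^2*v + 16*u^2 + 90*u*v^2 - 33*u*v - 21*u - 18*v^3) dv.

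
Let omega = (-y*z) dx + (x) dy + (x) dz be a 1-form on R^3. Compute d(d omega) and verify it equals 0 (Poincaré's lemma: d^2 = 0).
d(d omega) = 0

Step 1: d omega = sum_{i<j} (∂f_j/∂x_i - ∂f_i/∂x_j) dx_i ∧ dx_j:
  coeff of dx ∧ dy: z + 1
  coeff of dx ∧ dz: y + 1
  coeff of dy ∧ dz: 0
Step 2: Apply d again to each 2-form coefficient. The only possible 3-form in R^3 is dx ∧ dy ∧ dz, with coefficient
  ∂(coeff of dy∧dz)/∂x - ∂(coeff of dx∧dz)/∂y + ∂(coeff of dx∧dy)/∂z
  = ∂/∂x (0) - ∂/∂y (y + 1) + ∂/∂z (z + 1).
Each of these terms simplifies to sums of mixed partials that cancel in pairs. The result is 0 (by equality of mixed partials for smooth functions — Schwarz / Clairaut).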